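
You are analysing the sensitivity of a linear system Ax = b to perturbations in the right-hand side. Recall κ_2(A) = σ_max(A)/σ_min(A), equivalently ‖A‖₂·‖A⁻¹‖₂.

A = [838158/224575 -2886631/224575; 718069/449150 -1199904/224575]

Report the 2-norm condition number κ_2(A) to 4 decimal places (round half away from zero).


AᵀA = [19678452193/1193702500 -16865442594/298425625; -16865442594/298425625 57824900233/298425625]; tr = 401564885/1909924, det = 707281/1909924
solving λ² − 401564885/1909924·λ + 707281/1909924 = 0 gives λ = 841/4, 841/477481
κ = σ_max/σ_min = (29/2)/(29/691) = 345.5000

345.5000


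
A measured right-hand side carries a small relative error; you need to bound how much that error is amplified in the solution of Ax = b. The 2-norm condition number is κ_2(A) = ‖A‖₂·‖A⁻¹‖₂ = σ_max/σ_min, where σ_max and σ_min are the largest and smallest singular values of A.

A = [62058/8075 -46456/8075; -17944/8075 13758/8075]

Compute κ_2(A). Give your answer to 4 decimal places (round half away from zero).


323.0000

form AᵀA = [6677092/104329 -5007744/104329; -5007744/104329 3755908/104329] with trace 10433000/104329 and determinant 10000/104329
solving λ² − 10433000/104329·λ + 10000/104329 = 0 gives λ = 100, 100/104329
so κ_2 = √(100 / (100/104329)) = 323.0000


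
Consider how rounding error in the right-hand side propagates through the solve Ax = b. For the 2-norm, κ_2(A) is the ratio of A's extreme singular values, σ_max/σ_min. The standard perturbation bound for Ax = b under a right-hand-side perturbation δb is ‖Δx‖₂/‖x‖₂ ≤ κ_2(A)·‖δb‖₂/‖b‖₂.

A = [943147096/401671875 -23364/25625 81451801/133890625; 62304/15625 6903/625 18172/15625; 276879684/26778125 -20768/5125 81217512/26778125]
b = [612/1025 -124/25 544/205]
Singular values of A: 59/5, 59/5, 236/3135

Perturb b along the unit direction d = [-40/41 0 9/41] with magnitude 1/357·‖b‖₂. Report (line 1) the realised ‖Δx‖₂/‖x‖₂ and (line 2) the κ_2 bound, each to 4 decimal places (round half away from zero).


0.4391
0.4391

σ_max = 59/5, σ_min = 236/3135
condition number: (59/5) ÷ (236/3135) = 156.7500
worst-case relative error ≤ 156.7500 × 1/357 = 0.4391
solve Ax = b  →  x = [0.0651 -0.4746 0.0190]
‖b‖₂ = 5.6569 and ‖x‖₂ = 0.4794
Δx = A⁻¹·δb where δb = 1/357·5.6569·d; ‖Δx‖ = 0.2105
realised ‖Δx‖/‖x‖ = 0.4391
realised/bound = 1 exactly: the bound is attained for this b and d


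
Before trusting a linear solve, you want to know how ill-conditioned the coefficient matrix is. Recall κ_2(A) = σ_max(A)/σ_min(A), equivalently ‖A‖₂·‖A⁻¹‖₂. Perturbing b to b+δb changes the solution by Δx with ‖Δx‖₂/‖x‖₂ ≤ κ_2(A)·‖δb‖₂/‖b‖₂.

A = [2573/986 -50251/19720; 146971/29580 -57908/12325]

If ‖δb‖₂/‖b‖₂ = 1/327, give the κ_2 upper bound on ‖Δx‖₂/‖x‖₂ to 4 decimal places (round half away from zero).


form AᵀA = [95359069/3027600 -151350773/5046000; -151350773/5046000 961047089/33640000] with trace 21623461/360000 and determinant 923521/5760000
λ_max, λ_min = (21623461/360000 ± √467490948728521/129600000000)/2 = 961/16, 961/360000
κ_2(A) = √(λ_max/λ_min) = √((961/16) / (961/360000)) = 150.0000
κ_2(A)·‖δb‖/‖b‖ = 0.4587

0.4587


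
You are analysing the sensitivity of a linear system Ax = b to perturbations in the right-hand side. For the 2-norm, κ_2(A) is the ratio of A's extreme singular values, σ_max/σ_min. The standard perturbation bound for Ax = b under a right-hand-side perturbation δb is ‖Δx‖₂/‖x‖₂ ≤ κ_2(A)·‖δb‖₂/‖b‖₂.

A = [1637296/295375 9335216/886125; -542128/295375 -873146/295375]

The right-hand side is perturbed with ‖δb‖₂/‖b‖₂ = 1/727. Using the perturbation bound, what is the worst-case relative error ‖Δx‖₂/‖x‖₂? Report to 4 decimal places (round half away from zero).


0.0717

form AᵀA = [279966208/8211425 62887840/985371; 62887840/985371 8847784772/73902825] with trace 668675332/4347225 and determinant 945685504/108680625
eigenvalues of AᵀA: λ = (tr ± √(tr²−4·det))/2 = 3844/25, 246016/4347225
σ_max=√(3844/25)=(62/5), σ_min=√(246016/4347225)=(496/2085) → κ = 52.1250
bound on ‖Δx‖/‖x‖: κ·ε = 52.1250·1/727 = 0.0717


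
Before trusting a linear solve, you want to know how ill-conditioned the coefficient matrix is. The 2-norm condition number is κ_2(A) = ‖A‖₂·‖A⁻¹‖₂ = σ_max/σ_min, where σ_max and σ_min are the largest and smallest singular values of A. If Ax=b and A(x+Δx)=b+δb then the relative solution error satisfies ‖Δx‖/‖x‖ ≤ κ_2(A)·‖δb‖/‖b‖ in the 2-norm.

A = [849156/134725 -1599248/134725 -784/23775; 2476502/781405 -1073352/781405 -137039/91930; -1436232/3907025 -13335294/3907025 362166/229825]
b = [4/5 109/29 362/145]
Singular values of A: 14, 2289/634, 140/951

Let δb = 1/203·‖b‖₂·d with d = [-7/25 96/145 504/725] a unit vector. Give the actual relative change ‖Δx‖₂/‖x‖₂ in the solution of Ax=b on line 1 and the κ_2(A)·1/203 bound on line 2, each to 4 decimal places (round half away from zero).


from the listed singular values, σ₁ = 14, σ_n = 140/951
κ_2(A) = 14 / (140/951) = 95.1000
perturbation bound = 95.1000·1/203 = 0.4685
solve Ax = b  →  x = [14.6476 7.6502 21.5710]
‖b‖ = 4.5826, ‖x‖ = 27.1732
δb = ε·‖b‖·d = [-0.0063 0.0149 0.0157]; solving A·Δx = δb gives ‖Δx‖ = 0.1533
dividing the unrounded norms, ‖Δx‖/‖x‖ = 0.0056
tightness: 0.0056 against a bound of 0.4685 (unrounded ratio ≈ 0.0120)

0.0056
0.4685


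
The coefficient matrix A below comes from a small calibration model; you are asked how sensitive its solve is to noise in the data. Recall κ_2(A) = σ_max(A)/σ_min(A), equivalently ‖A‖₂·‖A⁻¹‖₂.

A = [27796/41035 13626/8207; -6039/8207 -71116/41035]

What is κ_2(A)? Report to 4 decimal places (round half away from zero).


141.5000

form AᵀA = [2002801/2002225 192204/80089; 192204/80089 11532916/2002225] with trace 13535717/2002225 and determinant 114244/50055625
solving λ² − 13535717/2002225·λ + 114244/50055625 = 0 gives λ = 169/25, 676/2002225
σ_max=√(169/25)=(13/5), σ_min=√(676/2002225)=(26/1415) → κ = 141.5000


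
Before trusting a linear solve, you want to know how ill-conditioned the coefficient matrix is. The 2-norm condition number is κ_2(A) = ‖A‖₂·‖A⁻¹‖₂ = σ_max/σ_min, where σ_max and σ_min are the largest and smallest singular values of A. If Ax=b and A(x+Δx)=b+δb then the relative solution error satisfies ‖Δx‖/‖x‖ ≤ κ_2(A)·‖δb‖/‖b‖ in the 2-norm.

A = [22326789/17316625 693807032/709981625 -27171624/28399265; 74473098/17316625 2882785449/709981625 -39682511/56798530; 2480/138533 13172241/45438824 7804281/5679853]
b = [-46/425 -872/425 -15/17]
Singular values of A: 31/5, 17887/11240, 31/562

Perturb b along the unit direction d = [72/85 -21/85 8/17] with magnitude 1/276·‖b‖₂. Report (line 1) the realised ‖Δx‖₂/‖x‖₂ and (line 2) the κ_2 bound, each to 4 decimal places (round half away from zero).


from the listed singular values, σ₁ = 31/5, σ_n = 31/562
κ = σ_max/σ_min = (31/5)/(31/562) = 112.4000
κ_2(A)·‖δb‖/‖b‖ = 0.4072
solve Ax = b  →  x = [-0.2336 -0.3550 -0.5642]
‖b‖ = 2.2361, ‖x‖ = 0.7064
re-solving with b+δb shifts x by Δx of norm 0.1469
realised ‖Δx‖/‖x‖ = 0.2079
so the bound overstates the realised error by a factor of ≈ 1.9585 (computed from the unrounded values)

0.2079
0.4072


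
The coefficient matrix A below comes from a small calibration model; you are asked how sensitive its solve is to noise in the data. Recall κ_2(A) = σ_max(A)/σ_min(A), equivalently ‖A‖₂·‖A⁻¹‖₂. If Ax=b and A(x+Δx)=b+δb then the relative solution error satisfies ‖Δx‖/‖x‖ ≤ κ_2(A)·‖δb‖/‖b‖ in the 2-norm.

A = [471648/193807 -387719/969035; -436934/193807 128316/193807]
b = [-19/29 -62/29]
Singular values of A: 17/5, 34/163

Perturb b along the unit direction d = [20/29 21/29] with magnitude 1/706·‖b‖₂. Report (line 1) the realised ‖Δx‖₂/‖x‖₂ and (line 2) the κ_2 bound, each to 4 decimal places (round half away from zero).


from the listed singular values, σ₁ = 17/5, σ_n = 34/163
κ = σ_max/σ_min = (17/5)/(34/163) = 16.3000
perturbation bound = 16.3000·1/706 = 0.0231
solve Ax = b  →  x = [-1.8178 -9.4189]
‖b‖ = 2.2361, ‖x‖ = 9.5927
δb = ε·‖b‖·d = [0.0022 0.0023]; solving A·Δx = δb gives ‖Δx‖ = 0.0152
relative error = 0.0016
tightness: 0.0016 against a bound of 0.0231 (unrounded ratio ≈ 0.0686)

0.0016
0.0231


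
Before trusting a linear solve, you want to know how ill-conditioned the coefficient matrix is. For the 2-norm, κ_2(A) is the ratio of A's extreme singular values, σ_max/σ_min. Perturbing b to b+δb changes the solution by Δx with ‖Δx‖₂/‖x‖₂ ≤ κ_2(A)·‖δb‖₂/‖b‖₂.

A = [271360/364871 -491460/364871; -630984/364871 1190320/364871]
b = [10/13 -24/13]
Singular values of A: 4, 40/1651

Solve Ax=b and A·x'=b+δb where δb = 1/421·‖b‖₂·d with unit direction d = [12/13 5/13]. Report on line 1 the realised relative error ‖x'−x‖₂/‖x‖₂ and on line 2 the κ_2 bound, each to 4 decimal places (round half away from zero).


largest singular value 4, smallest 40/1651
κ_2(A) = 4 / (40/1651) = 165.1000
worst-case relative error ≤ 165.1000 × 1/421 = 0.3922
solve Ax = b  →  x = [0.2353 -0.4412]
‖b‖₂ = 2.0000 and ‖x‖₂ = 0.5000
re-solving with b+δb shifts x by Δx of norm 0.1961
realised ‖Δx‖/‖x‖ = 0.3922
tightness: 0.3922 against a bound of 0.3922; the bound is attained (ratio 1)

0.3922
0.3922


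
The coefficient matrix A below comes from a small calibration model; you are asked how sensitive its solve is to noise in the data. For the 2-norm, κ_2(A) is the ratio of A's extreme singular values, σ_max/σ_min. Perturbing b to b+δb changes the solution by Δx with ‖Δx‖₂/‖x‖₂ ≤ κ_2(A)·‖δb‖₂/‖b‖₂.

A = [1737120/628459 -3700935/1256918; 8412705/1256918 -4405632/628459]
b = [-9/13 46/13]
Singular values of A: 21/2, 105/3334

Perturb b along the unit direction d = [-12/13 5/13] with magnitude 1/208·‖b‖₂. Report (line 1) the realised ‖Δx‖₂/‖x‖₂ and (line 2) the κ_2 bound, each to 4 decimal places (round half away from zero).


0.0087
1.6029

largest singular value 21/2, smallest 105/3334
κ = σ_max/σ_min = (21/2)/(105/3334) = 333.4000
κ_2(A)·‖δb‖/‖b‖ = 1.6029
solve Ax = b  →  x = [46.1833 43.5895]
‖b‖ = 3.6056, ‖x‖ = 63.5054
with δb = [-0.0160 0.0067], A·Δx = δb → ‖Δx‖ = 0.5504
dividing the unrounded norms, ‖Δx‖/‖x‖ = 0.0087
realised/bound (from unrounded values) ≈ 0.0054


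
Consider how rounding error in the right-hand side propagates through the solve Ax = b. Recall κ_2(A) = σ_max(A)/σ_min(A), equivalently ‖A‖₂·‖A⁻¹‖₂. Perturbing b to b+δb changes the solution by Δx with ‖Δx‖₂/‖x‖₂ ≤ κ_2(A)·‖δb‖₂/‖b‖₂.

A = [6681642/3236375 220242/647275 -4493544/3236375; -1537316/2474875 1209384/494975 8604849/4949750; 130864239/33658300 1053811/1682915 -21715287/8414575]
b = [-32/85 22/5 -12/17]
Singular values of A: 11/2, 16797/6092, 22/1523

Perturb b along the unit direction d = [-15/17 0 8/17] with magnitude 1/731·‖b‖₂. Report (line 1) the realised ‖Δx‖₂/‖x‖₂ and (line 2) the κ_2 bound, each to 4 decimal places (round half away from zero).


0.2832
0.5209

from the listed singular values, σ₁ = 11/2, σ_n = 22/1523
κ = σ_max/σ_min = (11/2)/(22/1523) = 380.7500
bound on ‖Δx‖/‖x‖: κ·ε = 380.7500·1/731 = 0.5209
solve Ax = b  →  x = [0.0439 1.3391 0.6646]
2-norm of b is 4.4721; of x, 1.4956
δb = ε·‖b‖·d = [-0.0054 0.0000 0.0029]; solving A·Δx = δb gives ‖Δx‖ = 0.4235
dividing the unrounded norms, ‖Δx‖/‖x‖ = 0.2832
tightness: 0.2832 against a bound of 0.5209 (unrounded ratio ≈ 0.5437)


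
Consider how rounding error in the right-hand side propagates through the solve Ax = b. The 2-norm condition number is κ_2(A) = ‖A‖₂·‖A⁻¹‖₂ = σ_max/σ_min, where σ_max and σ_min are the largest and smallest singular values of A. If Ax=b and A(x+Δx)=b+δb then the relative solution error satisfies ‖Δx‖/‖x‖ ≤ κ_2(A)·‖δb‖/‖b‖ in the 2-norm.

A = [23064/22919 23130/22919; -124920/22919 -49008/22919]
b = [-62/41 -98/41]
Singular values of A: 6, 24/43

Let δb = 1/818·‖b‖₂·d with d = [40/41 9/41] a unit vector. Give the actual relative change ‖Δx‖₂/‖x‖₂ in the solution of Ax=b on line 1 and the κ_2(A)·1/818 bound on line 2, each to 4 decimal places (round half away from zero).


largest singular value 6, smallest 24/43
κ_2(A) = 6 / (24/43) = 10.7500
κ_2(A)·‖δb‖/‖b‖ = 0.0131
solve Ax = b  →  x = [1.6859 -3.1795]
‖b‖₂ = 2.8284 and ‖x‖₂ = 3.5988
Δx = A⁻¹·δb where δb = 1/818·2.8284·d; ‖Δx‖ = 0.0062
realised ‖Δx‖/‖x‖ = 0.0017
so the bound overstates the realised error by a factor of ≈ 7.6342 (computed from the unrounded values)

0.0017
0.0131


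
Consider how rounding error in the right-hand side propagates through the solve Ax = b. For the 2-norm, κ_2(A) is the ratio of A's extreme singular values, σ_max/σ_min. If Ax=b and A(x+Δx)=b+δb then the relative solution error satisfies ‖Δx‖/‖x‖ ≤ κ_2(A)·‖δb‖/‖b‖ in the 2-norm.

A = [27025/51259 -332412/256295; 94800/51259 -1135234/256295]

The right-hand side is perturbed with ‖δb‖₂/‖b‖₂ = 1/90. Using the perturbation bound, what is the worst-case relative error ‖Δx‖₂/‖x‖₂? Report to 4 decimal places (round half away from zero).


M = AᵀA = [9717390625/2627485081 -23320723500/2627485081; -23320723500/2627485081 55970158900/2627485081]. tr(M)=388683725/15547249, det(M)=62500/15547249
solving λ² − 388683725/15547249·λ + 62500/15547249 = 0 gives λ = 25, 2500/15547249
κ = σ_max/σ_min = 5/(50/3943) = 394.3000
bound on ‖Δx‖/‖x‖: κ·ε = 394.3000·1/90 = 4.3811

4.3811


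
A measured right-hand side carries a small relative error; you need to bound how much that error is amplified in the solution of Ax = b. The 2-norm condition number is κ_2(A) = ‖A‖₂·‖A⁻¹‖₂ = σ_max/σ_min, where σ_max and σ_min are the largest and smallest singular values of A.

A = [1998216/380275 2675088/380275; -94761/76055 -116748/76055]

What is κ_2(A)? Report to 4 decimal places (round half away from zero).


AᵀA = [2508839001/86025625 3344427468/86025625; 3344427468/86025625 4459755024/86025625]; tr = 278743761/3441025, det = 1679616/3441025
eigenvalues of AᵀA: λ = (tr ± √(tr²−4·det))/2 = 81, 20736/3441025
σ_max=√81=9, σ_min=√(20736/3441025)=(144/1855) → κ = 115.9375

115.9375


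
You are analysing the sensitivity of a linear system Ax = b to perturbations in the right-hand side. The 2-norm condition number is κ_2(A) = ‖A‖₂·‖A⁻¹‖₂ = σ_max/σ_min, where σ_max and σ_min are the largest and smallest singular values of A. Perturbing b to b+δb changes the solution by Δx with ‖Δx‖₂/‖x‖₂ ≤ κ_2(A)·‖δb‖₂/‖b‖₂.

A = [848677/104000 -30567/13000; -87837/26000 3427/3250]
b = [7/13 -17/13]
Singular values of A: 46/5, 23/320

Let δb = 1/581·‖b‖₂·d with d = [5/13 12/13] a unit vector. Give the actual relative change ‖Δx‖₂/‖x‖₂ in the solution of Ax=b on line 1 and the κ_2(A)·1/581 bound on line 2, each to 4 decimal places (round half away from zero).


σ_max = 46/5, σ_min = 23/320
κ_2(A) = (46/5) / (23/320) = 128.0000
κ_2(A)·‖δb‖/‖b‖ = 0.2203
solve Ax = b  →  x = [-3.7913 -13.3870]
‖b‖ = 1.4142, ‖x‖ = 13.9135
δb = ε·‖b‖·d = [0.0009 0.0022]; solving A·Δx = δb gives ‖Δx‖ = 0.0339
dividing the unrounded norms, ‖Δx‖/‖x‖ = 0.0024
so the bound overstates the realised error by a factor of ≈ 90.5124 (computed from the unrounded values)

0.0024
0.2203


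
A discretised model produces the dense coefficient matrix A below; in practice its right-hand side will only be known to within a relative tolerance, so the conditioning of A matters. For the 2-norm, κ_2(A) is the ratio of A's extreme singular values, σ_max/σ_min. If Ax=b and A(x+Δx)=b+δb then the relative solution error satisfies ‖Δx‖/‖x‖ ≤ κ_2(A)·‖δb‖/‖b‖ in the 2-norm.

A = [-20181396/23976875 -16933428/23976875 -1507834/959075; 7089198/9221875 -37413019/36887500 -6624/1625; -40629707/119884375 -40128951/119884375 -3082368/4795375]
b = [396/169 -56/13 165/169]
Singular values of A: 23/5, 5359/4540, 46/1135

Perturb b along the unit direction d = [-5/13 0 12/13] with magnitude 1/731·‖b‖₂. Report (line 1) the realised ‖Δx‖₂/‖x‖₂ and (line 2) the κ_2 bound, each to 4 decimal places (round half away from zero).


largest singular value 23/5, smallest 46/1135
κ = σ_max/σ_min = (23/5)/(46/1135) = 113.5000
κ_2(A)·‖δb‖/‖b‖ = 0.1553
solve Ax = b  →  x = [-3.3043 -0.7735 0.6261]
‖b‖ = 5.0000, ‖x‖ = 3.4509
with δb = [-0.0026 0.0000 0.0063], A·Δx = δb → ‖Δx‖ = 0.1688
relative error = 0.0489
tightness: 0.0489 against a bound of 0.1553 (unrounded ratio ≈ 0.3150)

0.0489
0.1553


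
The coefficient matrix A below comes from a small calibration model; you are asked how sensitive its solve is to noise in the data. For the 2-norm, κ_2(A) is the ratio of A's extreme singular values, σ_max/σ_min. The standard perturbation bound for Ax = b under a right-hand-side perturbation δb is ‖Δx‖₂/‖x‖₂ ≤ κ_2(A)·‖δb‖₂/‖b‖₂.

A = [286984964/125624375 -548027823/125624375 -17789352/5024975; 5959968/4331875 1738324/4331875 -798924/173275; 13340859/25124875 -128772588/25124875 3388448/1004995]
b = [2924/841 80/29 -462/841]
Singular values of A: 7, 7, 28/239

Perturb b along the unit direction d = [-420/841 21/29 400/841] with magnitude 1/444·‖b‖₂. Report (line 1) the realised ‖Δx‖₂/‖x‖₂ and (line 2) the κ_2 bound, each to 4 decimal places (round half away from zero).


0.1346
0.1346

σ_max = 7, σ_min = 28/239
κ_2(A) = 7 / (28/239) = 59.7500
perturbation bound = 59.7500·1/444 = 0.1346
solve Ax = b  →  x = [0.2336 -0.2295 -0.5486]
2-norm of b is 4.4721; of x, 0.6389
Δx = A⁻¹·δb where δb = 1/444·4.4721·d; ‖Δx‖ = 0.0860
dividing the unrounded norms, ‖Δx‖/‖x‖ = 0.1346
realised/bound = 1 exactly: the bound is attained for this b and d


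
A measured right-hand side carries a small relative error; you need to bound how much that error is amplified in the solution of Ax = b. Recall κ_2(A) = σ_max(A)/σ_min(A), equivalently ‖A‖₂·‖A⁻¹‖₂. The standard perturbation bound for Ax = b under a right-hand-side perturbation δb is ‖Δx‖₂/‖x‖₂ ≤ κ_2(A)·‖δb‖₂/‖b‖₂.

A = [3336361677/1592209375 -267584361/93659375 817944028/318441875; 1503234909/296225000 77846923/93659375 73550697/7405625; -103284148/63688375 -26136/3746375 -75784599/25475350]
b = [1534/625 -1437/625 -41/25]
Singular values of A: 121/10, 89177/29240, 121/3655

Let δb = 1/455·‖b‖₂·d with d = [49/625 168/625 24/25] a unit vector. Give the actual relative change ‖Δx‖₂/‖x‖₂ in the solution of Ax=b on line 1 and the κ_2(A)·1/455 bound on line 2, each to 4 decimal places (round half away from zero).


σ_max = 121/10, σ_min = 121/3655
κ = σ_max/σ_min = (121/10)/(121/3655) = 365.5000
κ_2(A)·‖δb‖/‖b‖ = 0.8033
solve Ax = b  →  x = [52.1573 12.3018 -27.9109]
2-norm of b is 3.7417; of x, 60.4213
re-solving with b+δb shifts x by Δx of norm 0.2484
dividing the unrounded norms, ‖Δx‖/‖x‖ = 0.0041
so the bound overstates the realised error by a factor of ≈ 195.3940 (computed from the unrounded values)

0.0041
0.8033


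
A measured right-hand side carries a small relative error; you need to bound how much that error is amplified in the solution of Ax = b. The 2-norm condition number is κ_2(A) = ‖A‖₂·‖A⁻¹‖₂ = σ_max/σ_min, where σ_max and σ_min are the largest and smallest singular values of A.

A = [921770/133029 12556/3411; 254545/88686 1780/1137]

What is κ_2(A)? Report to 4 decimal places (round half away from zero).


form AᵀA = [23560817425/418857156 1047126890/34904763; 1047126890/34904763 186168736/11634921] with trace 30262891921/418857156 and determinant 8352100/104714289
solving λ² − 30262891921/418857156·λ + 8352100/104714289 = 0 gives λ = 289/4, 115600/104714289
so κ_2 = √((289/4) / (115600/104714289)) = 255.8250

255.8250


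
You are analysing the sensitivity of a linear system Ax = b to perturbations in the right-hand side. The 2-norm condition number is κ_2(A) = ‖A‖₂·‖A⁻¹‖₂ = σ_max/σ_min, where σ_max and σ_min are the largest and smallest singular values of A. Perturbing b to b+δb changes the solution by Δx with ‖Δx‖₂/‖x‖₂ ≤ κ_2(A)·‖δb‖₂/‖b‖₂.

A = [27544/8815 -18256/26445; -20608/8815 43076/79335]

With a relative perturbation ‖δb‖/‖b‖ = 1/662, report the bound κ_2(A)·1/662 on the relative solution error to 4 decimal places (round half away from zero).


M = AᵀA = [47334464/3108169 -95849600/27973521; -95849600/27973521 194203024/251761689]. tr(M)=2396368/149769, det(M)=1024/149769
solving λ² − 2396368/149769·λ + 1024/149769 = 0 gives λ = 16, 64/149769
κ_2(A) = √(λ_max/λ_min) = √(16 / (64/149769)) = 193.5000
bound on ‖Δx‖/‖x‖: κ·ε = 193.5000·1/662 = 0.2923

0.2923


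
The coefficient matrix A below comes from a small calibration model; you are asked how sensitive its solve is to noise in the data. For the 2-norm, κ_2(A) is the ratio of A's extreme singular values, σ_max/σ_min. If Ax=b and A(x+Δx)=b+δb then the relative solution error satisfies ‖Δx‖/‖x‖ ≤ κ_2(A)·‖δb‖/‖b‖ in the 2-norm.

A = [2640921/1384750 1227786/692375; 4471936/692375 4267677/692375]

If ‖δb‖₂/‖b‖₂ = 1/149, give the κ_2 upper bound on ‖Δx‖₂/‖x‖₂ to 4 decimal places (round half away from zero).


form AᵀA = [139147696129/3068052100 1325185365/30680521; 1325185365/30680521 31552840701/767013025] with trace 315528013/3648100 and determinant 8311689/91202500
char-poly roots: 8649/100 and 961/912025
κ = σ_max/σ_min = (93/10)/(31/955) = 286.5000
perturbation bound = 286.5000·1/149 = 1.9228

1.9228


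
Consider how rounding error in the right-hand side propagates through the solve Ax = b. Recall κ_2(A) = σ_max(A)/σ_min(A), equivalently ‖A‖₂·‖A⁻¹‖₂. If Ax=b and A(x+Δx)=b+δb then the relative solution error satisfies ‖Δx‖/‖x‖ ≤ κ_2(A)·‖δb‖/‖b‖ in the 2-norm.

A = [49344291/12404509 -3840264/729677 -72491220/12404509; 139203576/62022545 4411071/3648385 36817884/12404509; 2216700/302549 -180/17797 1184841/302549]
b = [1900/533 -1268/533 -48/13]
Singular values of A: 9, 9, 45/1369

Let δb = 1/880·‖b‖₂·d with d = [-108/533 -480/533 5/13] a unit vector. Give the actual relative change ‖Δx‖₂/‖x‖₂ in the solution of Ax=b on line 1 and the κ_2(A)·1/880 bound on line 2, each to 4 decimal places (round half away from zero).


0.3111
0.3111

σ_max = 9, σ_min = 45/1369
κ_2(A) = 9 / (45/1369) = 273.8000
κ_2(A)·‖δb‖/‖b‖ = 0.3111
solve Ax = b  →  x = [-0.2248 -0.2667 -0.5229]
2-norm of b is 5.6569; of x, 0.6285
re-solving with b+δb shifts x by Δx of norm 0.1956
dividing the unrounded norms, ‖Δx‖/‖x‖ = 0.3111
tightness: 0.3111 against a bound of 0.3111; the bound is attained (ratio 1)


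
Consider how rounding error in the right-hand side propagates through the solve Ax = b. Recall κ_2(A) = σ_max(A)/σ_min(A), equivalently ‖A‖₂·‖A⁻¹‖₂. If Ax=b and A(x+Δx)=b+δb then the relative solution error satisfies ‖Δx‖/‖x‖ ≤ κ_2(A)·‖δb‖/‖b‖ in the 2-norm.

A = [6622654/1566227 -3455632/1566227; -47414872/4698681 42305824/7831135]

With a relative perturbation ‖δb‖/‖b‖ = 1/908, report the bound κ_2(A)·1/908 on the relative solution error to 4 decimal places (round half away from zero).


AᵀA = [15638497046212/130636704969 -13900633468192/217727841615; -13900633468192/217727841615 12356908623104/362879736025]; tr = 1737628386724/11300753025, det = 3782742016/11300753025
λ_max, λ_min = (1737628386724/11300753025 ± √3019181419015930473058576/127707018932046650625)/2 = 3844/25, 984064/452030121
σ_max=√(3844/25)=(62/5), σ_min=√(984064/452030121)=(992/21261) → κ = 265.7625
worst-case relative error ≤ 265.7625 × 1/908 = 0.2927

0.2927


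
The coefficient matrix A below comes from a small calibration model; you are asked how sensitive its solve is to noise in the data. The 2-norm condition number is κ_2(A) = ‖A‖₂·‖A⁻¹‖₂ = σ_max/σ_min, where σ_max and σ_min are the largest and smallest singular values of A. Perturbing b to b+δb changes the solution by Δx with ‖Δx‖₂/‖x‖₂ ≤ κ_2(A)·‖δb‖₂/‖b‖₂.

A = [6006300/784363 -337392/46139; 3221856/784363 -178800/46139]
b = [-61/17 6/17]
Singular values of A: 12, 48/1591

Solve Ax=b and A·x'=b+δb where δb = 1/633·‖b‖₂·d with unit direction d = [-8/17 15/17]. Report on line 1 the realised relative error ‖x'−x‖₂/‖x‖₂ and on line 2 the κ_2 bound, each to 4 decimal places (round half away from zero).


from the listed singular values, σ₁ = 12, σ_n = 48/1591
κ = σ_max/σ_min = 12/(48/1591) = 397.7500
bound on ‖Δx‖/‖x‖: κ·ε = 397.7500·1/633 = 0.6284
solve Ax = b  →  x = [45.5374 48.1767]
‖b‖ = 3.6056, ‖x‖ = 66.2921
δb = ε·‖b‖·d = [-0.0027 0.0050]; solving A·Δx = δb gives ‖Δx‖ = 0.1888
realised ‖Δx‖/‖x‖ = 0.0028
tightness: 0.0028 against a bound of 0.6284 (unrounded ratio ≈ 0.0045)

0.0028
0.6284


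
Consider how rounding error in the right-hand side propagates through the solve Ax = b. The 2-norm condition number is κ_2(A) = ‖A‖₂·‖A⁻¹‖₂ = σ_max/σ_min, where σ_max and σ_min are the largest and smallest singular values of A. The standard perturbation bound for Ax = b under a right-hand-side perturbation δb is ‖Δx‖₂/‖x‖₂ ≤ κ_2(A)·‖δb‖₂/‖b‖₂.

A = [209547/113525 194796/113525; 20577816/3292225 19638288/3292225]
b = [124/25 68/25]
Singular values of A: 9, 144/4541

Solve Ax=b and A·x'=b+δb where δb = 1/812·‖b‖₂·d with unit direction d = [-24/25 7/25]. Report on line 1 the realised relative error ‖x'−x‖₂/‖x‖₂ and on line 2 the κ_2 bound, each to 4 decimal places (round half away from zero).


0.0017
0.3495

largest singular value 9, smallest 144/4541
κ_2(A) = 9 / (144/4541) = 283.8125
κ_2(A)·‖δb‖/‖b‖ = 0.3495
solve Ax = b  →  x = [87.3142 -91.0354]
‖b‖ = 5.6569, ‖x‖ = 126.1397
Δx = A⁻¹·δb where δb = 1/812·5.6569·d; ‖Δx‖ = 0.2197
dividing the unrounded norms, ‖Δx‖/‖x‖ = 0.0017
so the bound overstates the realised error by a factor of ≈ 200.6870 (computed from the unrounded values)


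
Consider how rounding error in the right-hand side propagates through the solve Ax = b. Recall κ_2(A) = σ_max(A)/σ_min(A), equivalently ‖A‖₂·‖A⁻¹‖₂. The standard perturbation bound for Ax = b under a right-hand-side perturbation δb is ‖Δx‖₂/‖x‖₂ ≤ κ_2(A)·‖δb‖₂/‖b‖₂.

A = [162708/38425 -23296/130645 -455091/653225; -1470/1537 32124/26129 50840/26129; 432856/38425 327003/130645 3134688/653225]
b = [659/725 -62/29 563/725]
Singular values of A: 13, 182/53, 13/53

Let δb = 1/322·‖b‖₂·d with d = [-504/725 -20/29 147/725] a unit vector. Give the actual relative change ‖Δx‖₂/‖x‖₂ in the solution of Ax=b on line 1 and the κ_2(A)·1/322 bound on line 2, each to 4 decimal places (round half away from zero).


largest singular value 13, smallest 13/53
condition number: 13 ÷ (13/53) = 53.0000
worst-case relative error ≤ 53.0000 × 1/322 = 0.1646
solve Ax = b  →  x = [0.2950 -3.8364 1.4703]
‖b‖₂ = 2.4495 and ‖x‖₂ = 4.1190
with δb = [-0.0053 -0.0052 0.0015], A·Δx = δb → ‖Δx‖ = 0.0310
relative error = 0.0075
realised/bound (from unrounded values) ≈ 0.0457

0.0075
0.1646


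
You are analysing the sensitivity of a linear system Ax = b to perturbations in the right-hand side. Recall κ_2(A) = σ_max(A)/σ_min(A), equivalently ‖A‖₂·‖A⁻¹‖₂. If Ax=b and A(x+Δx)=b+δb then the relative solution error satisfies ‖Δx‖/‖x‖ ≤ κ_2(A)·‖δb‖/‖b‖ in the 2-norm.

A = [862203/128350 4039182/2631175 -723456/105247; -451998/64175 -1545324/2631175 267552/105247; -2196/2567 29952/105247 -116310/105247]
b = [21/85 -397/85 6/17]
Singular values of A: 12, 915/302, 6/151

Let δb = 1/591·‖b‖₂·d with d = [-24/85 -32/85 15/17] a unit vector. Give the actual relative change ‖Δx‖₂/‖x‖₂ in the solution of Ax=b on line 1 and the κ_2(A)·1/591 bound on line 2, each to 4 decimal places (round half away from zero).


σ_max = 12, σ_min = 6/151
κ_2(A) = 12 / (6/151) = 302.0000
perturbation bound = 302.0000·1/591 = 0.5110
solve Ax = b  →  x = [0.7941 48.9647 11.6752]
‖b‖₂ = 4.6904 and ‖x‖₂ = 50.3437
re-solving with b+δb shifts x by Δx of norm 0.1997
dividing the unrounded norms, ‖Δx‖/‖x‖ = 0.0040
realised/bound (from unrounded values) ≈ 0.0078

0.0040
0.5110


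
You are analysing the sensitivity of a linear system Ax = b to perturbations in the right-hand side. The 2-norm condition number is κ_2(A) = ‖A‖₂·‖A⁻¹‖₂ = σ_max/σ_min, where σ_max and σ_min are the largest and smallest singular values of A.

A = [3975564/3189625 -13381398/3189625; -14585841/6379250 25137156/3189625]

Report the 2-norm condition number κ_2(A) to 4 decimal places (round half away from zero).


AᵀA = [190980757197/28162512500 -163682965026/7040628125; -163682965026/7040628125 561203061732/7040628125]; tr = 19486344033/225300100, det = 74805201/1408125625
λ_max, λ_min = (19486344033/225300100 ± √15188272698244183209/2030405402400400)/2 = 8649/100, 34596/56325025
σ_max=√(8649/100)=(93/10), σ_min=√(34596/56325025)=(186/7505) → κ = 375.2500

375.2500


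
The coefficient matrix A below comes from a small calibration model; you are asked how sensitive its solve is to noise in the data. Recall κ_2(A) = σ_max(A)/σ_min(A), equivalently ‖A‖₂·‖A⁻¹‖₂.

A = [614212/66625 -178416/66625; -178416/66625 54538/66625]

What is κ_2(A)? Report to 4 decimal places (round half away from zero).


form AᵀA = [130908368/1420445 -38181024/1420445; -38181024/1420445 11138132/1420445] with trace 28409300/284089 and determinant 40000/284089
λ_max, λ_min = (28409300/284089 ± √807042872250000/80706559921)/2 = 100, 400/284089
κ = σ_max/σ_min = 10/(20/533) = 266.5000

266.5000


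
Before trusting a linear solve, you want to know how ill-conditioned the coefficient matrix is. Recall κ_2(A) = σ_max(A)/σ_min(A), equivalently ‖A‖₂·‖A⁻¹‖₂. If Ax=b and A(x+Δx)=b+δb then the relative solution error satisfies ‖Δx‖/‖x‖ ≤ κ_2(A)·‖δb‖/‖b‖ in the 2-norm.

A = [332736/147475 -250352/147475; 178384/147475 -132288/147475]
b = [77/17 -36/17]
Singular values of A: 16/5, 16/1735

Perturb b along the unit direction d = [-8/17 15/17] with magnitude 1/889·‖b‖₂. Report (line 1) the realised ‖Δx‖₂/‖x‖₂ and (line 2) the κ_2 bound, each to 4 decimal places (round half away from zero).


0.0014
0.3903

from the listed singular values, σ₁ = 16/5, σ_n = 16/1735
κ = σ_max/σ_min = (16/5)/(16/1735) = 347.0000
bound on ‖Δx‖/‖x‖: κ·ε = 347.0000·1/889 = 0.3903
solve Ax = b  →  x = [-259.5000 -347.5625]
2-norm of b is 5.0000; of x, 433.7510
with δb = [-0.0026 0.0050], A·Δx = δb → ‖Δx‖ = 0.6099
dividing the unrounded norms, ‖Δx‖/‖x‖ = 0.0014
tightness: 0.0014 against a bound of 0.3903 (unrounded ratio ≈ 0.0036)


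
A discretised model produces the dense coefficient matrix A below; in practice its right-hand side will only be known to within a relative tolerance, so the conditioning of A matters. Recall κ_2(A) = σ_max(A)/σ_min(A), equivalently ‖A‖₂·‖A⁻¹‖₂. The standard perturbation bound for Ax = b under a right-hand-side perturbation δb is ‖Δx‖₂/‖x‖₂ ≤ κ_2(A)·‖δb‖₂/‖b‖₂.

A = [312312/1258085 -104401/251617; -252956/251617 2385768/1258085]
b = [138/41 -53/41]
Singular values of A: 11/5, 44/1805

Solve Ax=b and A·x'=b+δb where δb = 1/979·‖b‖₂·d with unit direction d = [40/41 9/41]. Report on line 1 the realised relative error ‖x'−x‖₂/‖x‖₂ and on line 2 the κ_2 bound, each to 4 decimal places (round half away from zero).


σ_max = 11/5, σ_min = 44/1805
κ_2(A) = (11/5) / (44/1805) = 90.2500
worst-case relative error ≤ 90.2500 × 1/979 = 0.0922
solve Ax = b  →  x = [109.0174 57.1123]
2-norm of b is 3.6056; of x, 123.0715
Δx = A⁻¹·δb where δb = 1/979·3.6056·d; ‖Δx‖ = 0.1511
relative error = 0.0012
so the bound overstates the realised error by a factor of ≈ 75.0946 (computed from the unrounded values)

0.0012
0.0922


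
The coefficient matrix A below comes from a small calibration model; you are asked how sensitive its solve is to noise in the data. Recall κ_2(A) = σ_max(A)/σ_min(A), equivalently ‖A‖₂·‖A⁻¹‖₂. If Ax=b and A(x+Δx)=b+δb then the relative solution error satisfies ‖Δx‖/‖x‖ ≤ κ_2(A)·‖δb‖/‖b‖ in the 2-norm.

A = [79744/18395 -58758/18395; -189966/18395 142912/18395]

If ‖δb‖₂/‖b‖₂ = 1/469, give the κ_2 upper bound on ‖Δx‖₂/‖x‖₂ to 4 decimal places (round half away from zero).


form AᵀA = [251160868/2002225 -188366976/2002225; -188366976/2002225 141280132/2002225] with trace 15697640/80089 and determinant 38416/80089
eigenvalues of AᵀA: λ = (tr ± √(tr²−4·det))/2 = 196, 196/80089
so κ_2 = √(196 / (196/80089)) = 283.0000
worst-case relative error ≤ 283.0000 × 1/469 = 0.6034

0.6034


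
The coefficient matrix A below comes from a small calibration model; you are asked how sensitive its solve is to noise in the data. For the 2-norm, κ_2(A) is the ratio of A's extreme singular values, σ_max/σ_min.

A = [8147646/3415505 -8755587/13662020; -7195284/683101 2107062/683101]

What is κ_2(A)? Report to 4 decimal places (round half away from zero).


208.2625

M = AᵀA = [809450881236/6939723025 -472167868221/13879446050; -472167868221/13879446050 1102049025849/111035568400]. tr(M)=562130525025/4441422736, det(M)=102515625/277588921
eigenvalues of AᵀA: λ = (tr ± √(tr²−4·det))/2 = 2025/16, 810000/277588921
so κ_2 = √((2025/16) / (810000/277588921)) = 208.2625


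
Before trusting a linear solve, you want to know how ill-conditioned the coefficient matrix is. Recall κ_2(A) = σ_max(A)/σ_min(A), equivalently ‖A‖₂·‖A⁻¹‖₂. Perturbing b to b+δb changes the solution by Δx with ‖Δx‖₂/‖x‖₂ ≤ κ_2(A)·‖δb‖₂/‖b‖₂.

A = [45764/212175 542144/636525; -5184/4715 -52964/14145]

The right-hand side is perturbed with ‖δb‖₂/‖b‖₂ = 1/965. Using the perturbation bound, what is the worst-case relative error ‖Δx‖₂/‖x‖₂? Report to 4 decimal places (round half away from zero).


0.1287

M = AᵀA = [33619216/26780625 345511936/80341875; 345511936/80341875 3554087056/241025625]. tr(M)=6170656/385641, det(M)=6400/385641
λ_max, λ_min = (6170656/385641 ± √38067123060736/148718980881)/2 = 16, 400/385641
κ_2(A) = √(λ_max/λ_min) = √(16 / (400/385641)) = 124.2000
worst-case relative error ≤ 124.2000 × 1/965 = 0.1287


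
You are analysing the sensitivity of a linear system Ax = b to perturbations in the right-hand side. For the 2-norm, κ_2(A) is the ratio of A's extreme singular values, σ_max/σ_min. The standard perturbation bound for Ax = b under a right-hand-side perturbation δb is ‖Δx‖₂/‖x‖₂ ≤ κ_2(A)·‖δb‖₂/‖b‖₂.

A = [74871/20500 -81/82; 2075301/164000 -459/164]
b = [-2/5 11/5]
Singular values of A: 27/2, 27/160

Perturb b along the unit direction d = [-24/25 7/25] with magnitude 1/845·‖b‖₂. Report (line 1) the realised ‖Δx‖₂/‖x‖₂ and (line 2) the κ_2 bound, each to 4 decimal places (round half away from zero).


0.0026
0.0947

largest singular value 27/2, smallest 27/160
κ_2(A) = (27/2) / (27/160) = 80.0000
perturbation bound = 80.0000·1/845 = 0.0947
solve Ax = b  →  x = [1.4453 5.7489]
2-norm of b is 2.2361; of x, 5.9278
with δb = [-0.0025 0.0007], A·Δx = δb → ‖Δx‖ = 0.0157
dividing the unrounded norms, ‖Δx‖/‖x‖ = 0.0026
tightness: 0.0026 against a bound of 0.0947 (unrounded ratio ≈ 0.0279)


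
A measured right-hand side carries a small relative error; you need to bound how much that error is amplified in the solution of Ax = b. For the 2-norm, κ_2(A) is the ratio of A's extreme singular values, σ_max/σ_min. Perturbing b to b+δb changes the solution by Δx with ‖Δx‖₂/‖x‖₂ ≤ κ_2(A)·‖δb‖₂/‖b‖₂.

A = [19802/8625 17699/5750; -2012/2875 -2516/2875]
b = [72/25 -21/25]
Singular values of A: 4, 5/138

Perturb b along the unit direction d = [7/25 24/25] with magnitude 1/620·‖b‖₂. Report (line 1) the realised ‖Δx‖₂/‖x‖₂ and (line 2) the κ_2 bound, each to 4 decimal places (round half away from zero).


largest singular value 4, smallest 5/138
condition number: 4 ÷ (5/138) = 110.4000
worst-case relative error ≤ 110.4000 × 1/620 = 0.1781
solve Ax = b  →  x = [0.4500 0.6000]
‖b‖ = 3.0000, ‖x‖ = 0.7500
with δb = [0.0014 0.0046], A·Δx = δb → ‖Δx‖ = 0.1335
realised ‖Δx‖/‖x‖ = 0.1781
realised/bound = 1 exactly: the bound is attained for this b and d

0.1781
0.1781


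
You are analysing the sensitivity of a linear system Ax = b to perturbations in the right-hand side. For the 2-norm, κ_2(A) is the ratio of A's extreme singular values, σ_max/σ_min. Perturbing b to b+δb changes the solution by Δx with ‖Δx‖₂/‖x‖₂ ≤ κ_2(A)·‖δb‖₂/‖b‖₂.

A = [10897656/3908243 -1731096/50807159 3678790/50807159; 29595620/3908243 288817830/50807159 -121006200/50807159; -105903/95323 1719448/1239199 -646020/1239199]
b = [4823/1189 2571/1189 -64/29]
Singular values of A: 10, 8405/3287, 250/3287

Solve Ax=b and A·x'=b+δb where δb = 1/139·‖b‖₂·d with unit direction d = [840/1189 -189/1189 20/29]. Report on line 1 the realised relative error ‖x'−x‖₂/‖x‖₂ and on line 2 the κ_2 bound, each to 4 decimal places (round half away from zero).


σ_max = 10, σ_min = 250/3287
κ = σ_max/σ_min = 10/(250/3287) = 131.4800
bound on ‖Δx‖/‖x‖: κ·ε = 131.4800·1/139 = 0.9459
solve Ax = b  →  x = [1.1786 4.0679 12.5487]
2-norm of b is 5.0990; of x, 13.2441
with δb = [0.0259 -0.0058 0.0253], A·Δx = δb → ‖Δx‖ = 0.4823
dividing the unrounded norms, ‖Δx‖/‖x‖ = 0.0364
so the bound overstates the realised error by a factor of ≈ 25.9739 (computed from the unrounded values)

0.0364
0.9459


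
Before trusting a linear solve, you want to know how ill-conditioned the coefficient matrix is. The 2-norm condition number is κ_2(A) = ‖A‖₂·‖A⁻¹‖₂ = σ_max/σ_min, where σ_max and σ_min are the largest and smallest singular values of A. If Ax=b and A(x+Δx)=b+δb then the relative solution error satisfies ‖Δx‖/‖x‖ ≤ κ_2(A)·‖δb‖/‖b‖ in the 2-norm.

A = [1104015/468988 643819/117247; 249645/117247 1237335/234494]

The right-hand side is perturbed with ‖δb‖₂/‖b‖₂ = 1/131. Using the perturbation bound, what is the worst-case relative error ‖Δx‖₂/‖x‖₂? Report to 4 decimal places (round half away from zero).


0.7122

form AᵀA = [202690125/20117968 121519695/5029492; 121519695/5029492 291686593/5029492] with trace 105341269/1547536 and determinant 3294225/6190144
solving λ² − 105341269/1547536·λ + 3294225/6190144 = 0 gives λ = 1089/16, 3025/386884
κ = σ_max/σ_min = (33/4)/(55/622) = 93.3000
perturbation bound = 93.3000·1/131 = 0.7122
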